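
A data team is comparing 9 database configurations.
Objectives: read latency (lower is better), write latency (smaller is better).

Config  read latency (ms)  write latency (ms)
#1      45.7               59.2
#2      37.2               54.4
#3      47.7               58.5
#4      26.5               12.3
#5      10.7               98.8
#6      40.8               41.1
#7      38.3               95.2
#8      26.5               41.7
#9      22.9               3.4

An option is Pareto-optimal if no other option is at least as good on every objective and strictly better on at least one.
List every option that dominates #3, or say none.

#2, #4, #6, #8, #9

#2: read latency 37.2≤47.7, write latency 54.4≤58.5 — dominates #3.
#4: read latency 26.5≤47.7, write latency 12.3≤58.5 — dominates #3.
#6: read latency 40.8≤47.7, write latency 41.1≤58.5 — dominates #3.
#8: read latency 26.5≤47.7, write latency 41.7≤58.5 — dominates #3.
#9: read latency 22.9≤47.7, write latency 3.4≤58.5 — dominates #3.
Others (#1, #5, #7) are each worse than #3 on at least one objective.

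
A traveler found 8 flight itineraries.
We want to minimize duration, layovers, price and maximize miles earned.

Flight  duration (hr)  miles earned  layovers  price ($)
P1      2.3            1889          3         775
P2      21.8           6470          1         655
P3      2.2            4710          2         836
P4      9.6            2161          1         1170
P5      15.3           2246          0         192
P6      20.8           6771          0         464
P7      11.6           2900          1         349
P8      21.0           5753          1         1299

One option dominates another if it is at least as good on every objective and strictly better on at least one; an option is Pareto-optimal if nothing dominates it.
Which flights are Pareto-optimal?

P1: not dominated.
P2: dominated by P6 (duration 20.8≤21.8, miles earned 6771≥6470, layovers 0≤1, price 464≤655).
P3: not dominated (best duration).
P4: not dominated.
P5: not dominated (best price).
P6: not dominated (best miles earned).
P7: not dominated.
P8: dominated by P6 (duration 20.8≤21.0, miles earned 6771≥5753, layovers 0≤1, price 464≤1299).

P1, P3, P4, P5, P6, P7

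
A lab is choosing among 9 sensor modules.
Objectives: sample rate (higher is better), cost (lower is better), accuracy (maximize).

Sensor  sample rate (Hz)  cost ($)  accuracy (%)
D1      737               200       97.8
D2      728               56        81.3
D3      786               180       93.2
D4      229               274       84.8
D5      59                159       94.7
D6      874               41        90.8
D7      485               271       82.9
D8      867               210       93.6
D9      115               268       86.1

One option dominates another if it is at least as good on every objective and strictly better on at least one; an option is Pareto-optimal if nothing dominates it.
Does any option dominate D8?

D1: worse on sample rate (737 vs 867).
D2: worse on sample rate (728 vs 867).
D3: worse on sample rate (786 vs 867).
D4: worse on sample rate (229 vs 867).
D5: worse on sample rate (59 vs 867).
D6: worse on accuracy (90.8 vs 93.6).
D7: worse on sample rate (485 vs 867).
D9: worse on sample rate (115 vs 867).
No option is at least as good as D8 on every objective and strictly better on one.

No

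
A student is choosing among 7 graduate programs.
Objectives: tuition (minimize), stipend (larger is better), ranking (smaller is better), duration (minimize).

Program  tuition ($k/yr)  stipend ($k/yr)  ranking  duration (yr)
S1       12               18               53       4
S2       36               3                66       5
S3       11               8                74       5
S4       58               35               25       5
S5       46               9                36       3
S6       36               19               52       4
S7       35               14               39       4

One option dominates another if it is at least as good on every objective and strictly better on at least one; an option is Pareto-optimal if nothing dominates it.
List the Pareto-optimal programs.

S1: not dominated.
S2: dominated by S1 (tuition 12≤36, stipend 18≥3, ranking 53≤66, duration 4≤5).
S3: not dominated (best tuition).
S4: not dominated (best stipend).
S5: not dominated (best duration).
S6: not dominated.
S7: not dominated.

S1, S3, S4, S5, S6, S7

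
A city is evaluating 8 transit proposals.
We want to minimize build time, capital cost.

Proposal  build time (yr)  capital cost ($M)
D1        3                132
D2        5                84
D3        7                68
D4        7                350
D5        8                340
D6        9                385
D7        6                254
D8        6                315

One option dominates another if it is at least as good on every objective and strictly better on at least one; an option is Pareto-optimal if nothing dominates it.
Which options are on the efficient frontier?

D1, D2, D3

D1: not dominated (best build time).
D2: not dominated.
D3: not dominated (best capital cost).
D4: dominated by D1 (build time 3≤7, capital cost 132≤350).
D5: dominated by D1 (build time 3≤8, capital cost 132≤340).
D6: dominated by D1 (build time 3≤9, capital cost 132≤385).
D7: dominated by D1 (build time 3≤6, capital cost 132≤254).
D8: dominated by D1 (build time 3≤6, capital cost 132≤315).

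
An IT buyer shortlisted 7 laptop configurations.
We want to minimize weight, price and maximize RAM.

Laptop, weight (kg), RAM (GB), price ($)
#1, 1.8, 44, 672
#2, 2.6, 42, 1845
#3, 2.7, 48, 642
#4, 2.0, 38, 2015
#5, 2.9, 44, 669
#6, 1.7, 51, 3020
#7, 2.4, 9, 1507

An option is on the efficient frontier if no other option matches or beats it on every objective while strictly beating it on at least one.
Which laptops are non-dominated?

#1: not dominated.
#2: dominated by #1 (weight 1.8≤2.6, RAM 44≥42, price 672≤1845).
#3: not dominated (best price).
#4: dominated by #1 (weight 1.8≤2.0, RAM 44≥38, price 672≤2015).
#5: dominated by #3 (weight 2.7≤2.9, RAM 48≥44, price 642≤669).
#6: not dominated (best weight).
#7: dominated by #1 (weight 1.8≤2.4, RAM 44≥9, price 672≤1507).

#1, #3, #6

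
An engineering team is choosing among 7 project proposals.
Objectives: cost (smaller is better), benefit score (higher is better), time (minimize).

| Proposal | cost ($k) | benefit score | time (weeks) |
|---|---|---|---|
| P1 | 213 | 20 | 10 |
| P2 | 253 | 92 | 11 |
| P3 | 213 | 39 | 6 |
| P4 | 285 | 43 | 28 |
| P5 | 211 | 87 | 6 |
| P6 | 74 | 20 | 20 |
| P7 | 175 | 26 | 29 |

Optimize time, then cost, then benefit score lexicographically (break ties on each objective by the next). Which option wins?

First minimize time: best is 6, kept {P3, P5}.
Then minimize cost: best is 211, kept {P5}.

P5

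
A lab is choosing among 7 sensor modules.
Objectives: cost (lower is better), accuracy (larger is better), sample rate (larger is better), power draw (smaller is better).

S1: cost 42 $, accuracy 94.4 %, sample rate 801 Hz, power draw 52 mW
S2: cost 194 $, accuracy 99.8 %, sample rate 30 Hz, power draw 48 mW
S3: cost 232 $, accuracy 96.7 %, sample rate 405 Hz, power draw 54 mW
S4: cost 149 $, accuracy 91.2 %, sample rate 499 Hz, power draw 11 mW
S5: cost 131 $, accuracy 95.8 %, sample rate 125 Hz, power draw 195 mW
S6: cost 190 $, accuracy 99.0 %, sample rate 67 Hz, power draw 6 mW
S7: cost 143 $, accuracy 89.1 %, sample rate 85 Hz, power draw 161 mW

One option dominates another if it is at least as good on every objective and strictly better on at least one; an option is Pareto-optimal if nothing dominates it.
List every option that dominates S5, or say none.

none

S1: worse on accuracy (94.4 vs 95.8).
S2: worse on cost (194 vs 131).
S3: worse on cost (232 vs 131).
S4: worse on cost (149 vs 131).
S6: worse on cost (190 vs 131).
S7: worse on cost (143 vs 131).
No option dominates S5.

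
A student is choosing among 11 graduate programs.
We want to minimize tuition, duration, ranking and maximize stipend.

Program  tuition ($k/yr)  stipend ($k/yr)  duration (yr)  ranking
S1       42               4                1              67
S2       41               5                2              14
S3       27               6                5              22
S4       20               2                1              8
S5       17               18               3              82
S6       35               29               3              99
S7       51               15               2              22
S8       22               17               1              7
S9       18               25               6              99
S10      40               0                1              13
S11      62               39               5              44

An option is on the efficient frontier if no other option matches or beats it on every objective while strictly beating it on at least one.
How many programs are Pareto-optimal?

6

S1: dominated by S8 (tuition 22≤42, stipend 17≥4, duration 1≤1, ranking 7≤67).
S2: dominated by S8 (tuition 22≤41, stipend 17≥5, duration 1≤2, ranking 7≤14).
S3: dominated by S8 (tuition 22≤27, stipend 17≥6, duration 1≤5, ranking 7≤22).
S4: not dominated.
S5: not dominated (best tuition).
S6: not dominated.
S7: dominated by S8 (tuition 22≤51, stipend 17≥15, duration 1≤2, ranking 7≤22).
S8: not dominated (best ranking).
S9: not dominated.
S10: dominated by S4 (tuition 20≤40, stipend 2≥0, duration 1≤1, ranking 8≤13).
S11: not dominated (best stipend).
Pareto-optimal: S4, S5, S6, S8, S9, S11 → 6.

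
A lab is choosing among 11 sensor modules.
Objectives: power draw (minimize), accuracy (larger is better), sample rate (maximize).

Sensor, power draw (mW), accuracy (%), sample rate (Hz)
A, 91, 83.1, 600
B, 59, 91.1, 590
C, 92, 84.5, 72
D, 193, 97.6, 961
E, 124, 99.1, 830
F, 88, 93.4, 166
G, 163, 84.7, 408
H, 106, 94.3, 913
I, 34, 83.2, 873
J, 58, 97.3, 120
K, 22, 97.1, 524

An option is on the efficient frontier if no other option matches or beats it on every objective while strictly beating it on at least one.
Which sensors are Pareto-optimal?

B, D, E, H, I, J, K

A: dominated by I (power draw 34≤91, accuracy 83.2≥83.1, sample rate 873≥600).
B: not dominated.
C: dominated by B (power draw 59≤92, accuracy 91.1≥84.5, sample rate 590≥72).
D: not dominated (best sample rate).
E: not dominated (best accuracy).
F: dominated by K (power draw 22≤88, accuracy 97.1≥93.4, sample rate 524≥166).
G: dominated by B (power draw 59≤163, accuracy 91.1≥84.7, sample rate 590≥408).
H: not dominated.
I: not dominated.
J: not dominated.
K: not dominated (best power draw).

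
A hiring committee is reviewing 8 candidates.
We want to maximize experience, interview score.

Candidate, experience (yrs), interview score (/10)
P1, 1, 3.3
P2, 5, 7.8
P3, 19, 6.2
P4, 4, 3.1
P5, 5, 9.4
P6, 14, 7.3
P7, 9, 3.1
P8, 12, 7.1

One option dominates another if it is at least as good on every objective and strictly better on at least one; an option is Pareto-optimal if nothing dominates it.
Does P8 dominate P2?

P8 vs P2: P8 is worse on interview score (7.1 vs 7.8), so it does not dominate P2.

No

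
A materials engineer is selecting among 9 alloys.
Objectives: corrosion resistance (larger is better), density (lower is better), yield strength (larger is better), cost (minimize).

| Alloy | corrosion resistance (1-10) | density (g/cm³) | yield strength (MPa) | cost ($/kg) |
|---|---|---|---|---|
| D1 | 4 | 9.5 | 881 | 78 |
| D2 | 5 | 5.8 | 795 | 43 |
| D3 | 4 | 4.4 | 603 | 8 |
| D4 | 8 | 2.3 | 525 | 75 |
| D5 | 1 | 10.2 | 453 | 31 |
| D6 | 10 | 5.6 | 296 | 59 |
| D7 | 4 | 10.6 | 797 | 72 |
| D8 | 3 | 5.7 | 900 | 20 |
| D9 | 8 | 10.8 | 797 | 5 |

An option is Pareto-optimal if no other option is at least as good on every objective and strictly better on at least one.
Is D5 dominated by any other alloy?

Yes

D3 vs D5: corrosion resistance 4≥1, density 4.4≤10.2, yield strength 603≥453, cost 8≤31 — D3 is at least as good on every objective and strictly better on at least one, so D3 dominates D5.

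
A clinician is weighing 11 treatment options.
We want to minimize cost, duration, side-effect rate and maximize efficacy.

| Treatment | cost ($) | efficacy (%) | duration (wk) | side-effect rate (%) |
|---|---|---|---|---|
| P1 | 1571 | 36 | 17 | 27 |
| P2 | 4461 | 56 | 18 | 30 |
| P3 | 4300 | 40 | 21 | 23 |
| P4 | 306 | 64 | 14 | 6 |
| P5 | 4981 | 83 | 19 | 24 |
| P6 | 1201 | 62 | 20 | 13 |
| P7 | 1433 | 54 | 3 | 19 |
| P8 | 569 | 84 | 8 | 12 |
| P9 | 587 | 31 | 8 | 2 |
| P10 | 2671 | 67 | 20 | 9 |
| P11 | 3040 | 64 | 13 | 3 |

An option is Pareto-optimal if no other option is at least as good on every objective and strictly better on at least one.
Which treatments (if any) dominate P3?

P4: cost 306≤4300, efficacy 64≥40, duration 14≤21, side-effect rate 6≤23 — dominates P3.
P6: cost 1201≤4300, efficacy 62≥40, duration 20≤21, side-effect rate 13≤23 — dominates P3.
P7: cost 1433≤4300, efficacy 54≥40, duration 3≤21, side-effect rate 19≤23 — dominates P3.
P8: cost 569≤4300, efficacy 84≥40, duration 8≤21, side-effect rate 12≤23 — dominates P3.
P10: cost 2671≤4300, efficacy 67≥40, duration 20≤21, side-effect rate 9≤23 — dominates P3.
P11: cost 3040≤4300, efficacy 64≥40, duration 13≤21, side-effect rate 3≤23 — dominates P3.
Others (P1, P2, P5, P9) are each worse than P3 on at least one objective.

P4, P6, P7, P8, P10, P11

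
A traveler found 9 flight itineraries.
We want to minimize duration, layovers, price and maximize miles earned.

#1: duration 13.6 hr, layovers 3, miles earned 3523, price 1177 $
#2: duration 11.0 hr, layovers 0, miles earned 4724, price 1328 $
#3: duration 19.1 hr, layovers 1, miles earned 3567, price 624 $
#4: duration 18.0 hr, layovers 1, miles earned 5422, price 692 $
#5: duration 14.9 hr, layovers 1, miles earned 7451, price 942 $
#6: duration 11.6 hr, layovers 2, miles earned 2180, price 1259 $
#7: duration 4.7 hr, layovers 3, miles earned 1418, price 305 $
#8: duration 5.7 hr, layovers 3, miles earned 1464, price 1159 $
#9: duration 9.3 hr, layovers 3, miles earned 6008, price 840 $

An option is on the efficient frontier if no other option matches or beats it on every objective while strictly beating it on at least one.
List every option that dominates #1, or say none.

#9

#9: duration 9.3≤13.6, layovers 3≤3, miles earned 6008≥3523, price 840≤1177 — dominates #1.
Others (#2, #3, #4, #5, #6, #7, #8) are each worse than #1 on at least one objective.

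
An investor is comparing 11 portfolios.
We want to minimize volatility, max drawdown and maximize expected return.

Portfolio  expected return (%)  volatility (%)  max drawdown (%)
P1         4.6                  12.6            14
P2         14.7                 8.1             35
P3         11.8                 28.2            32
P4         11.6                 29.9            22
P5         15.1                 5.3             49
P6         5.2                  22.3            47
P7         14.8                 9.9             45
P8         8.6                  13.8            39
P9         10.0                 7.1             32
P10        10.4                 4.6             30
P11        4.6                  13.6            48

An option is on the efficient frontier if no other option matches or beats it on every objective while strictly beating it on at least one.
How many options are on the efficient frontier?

P1: not dominated (best max drawdown).
P2: not dominated.
P3: not dominated.
P4: not dominated.
P5: not dominated (best expected return).
P6: dominated by P2 (expected return 14.7≥5.2, volatility 8.1≤22.3, max drawdown 35≤47).
P7: not dominated.
P8: dominated by P2 (expected return 14.7≥8.6, volatility 8.1≤13.8, max drawdown 35≤39).
P9: dominated by P10 (expected return 10.4≥10.0, volatility 4.6≤7.1, max drawdown 30≤32).
P10: not dominated (best volatility).
P11: dominated by P1 (expected return 4.6≥4.6, volatility 12.6≤13.6, max drawdown 14≤48).
Pareto-optimal: P1, P2, P3, P4, P5, P7, P10 → 7.

7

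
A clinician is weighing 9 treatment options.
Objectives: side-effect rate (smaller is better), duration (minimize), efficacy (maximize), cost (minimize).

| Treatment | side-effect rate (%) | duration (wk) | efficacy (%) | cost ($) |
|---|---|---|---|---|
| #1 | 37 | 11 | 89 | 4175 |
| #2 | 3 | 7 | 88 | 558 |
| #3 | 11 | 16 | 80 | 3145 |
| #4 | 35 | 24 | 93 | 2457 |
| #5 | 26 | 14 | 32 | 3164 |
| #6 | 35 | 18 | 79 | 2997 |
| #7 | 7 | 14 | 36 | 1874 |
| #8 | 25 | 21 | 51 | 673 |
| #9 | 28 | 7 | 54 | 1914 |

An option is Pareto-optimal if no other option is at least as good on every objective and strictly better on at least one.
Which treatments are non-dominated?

#1, #2, #4

#1: not dominated.
#2: not dominated (best side-effect rate).
#3: dominated by #2 (side-effect rate 3≤11, duration 7≤16, efficacy 88≥80, cost 558≤3145).
#4: not dominated (best efficacy).
#5: dominated by #2 (side-effect rate 3≤26, duration 7≤14, efficacy 88≥32, cost 558≤3164).
#6: dominated by #2 (side-effect rate 3≤35, duration 7≤18, efficacy 88≥79, cost 558≤2997).
#7: dominated by #2 (side-effect rate 3≤7, duration 7≤14, efficacy 88≥36, cost 558≤1874).
#8: dominated by #2 (side-effect rate 3≤25, duration 7≤21, efficacy 88≥51, cost 558≤673).
#9: dominated by #2 (side-effect rate 3≤28, duration 7≤7, efficacy 88≥54, cost 558≤1914).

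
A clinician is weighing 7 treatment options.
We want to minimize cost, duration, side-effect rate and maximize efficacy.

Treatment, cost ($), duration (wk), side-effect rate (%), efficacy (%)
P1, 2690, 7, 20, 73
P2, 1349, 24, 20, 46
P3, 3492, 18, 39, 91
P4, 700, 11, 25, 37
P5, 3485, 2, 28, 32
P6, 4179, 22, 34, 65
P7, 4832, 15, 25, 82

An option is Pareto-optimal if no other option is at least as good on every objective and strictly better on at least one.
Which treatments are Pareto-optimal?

P1: not dominated.
P2: not dominated.
P3: not dominated (best efficacy).
P4: not dominated (best cost).
P5: not dominated (best duration).
P6: dominated by P1 (cost 2690≤4179, duration 7≤22, side-effect rate 20≤34, efficacy 73≥65).
P7: not dominated.

P1, P2, P3, P4, P5, P7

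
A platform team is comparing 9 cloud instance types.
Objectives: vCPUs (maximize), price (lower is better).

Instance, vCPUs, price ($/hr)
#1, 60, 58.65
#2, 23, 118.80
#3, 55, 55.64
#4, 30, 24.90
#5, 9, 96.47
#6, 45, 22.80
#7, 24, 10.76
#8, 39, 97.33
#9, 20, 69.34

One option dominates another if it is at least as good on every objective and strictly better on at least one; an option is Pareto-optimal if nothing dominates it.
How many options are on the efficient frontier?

#1: not dominated (best vCPUs).
#2: dominated by #1 (vCPUs 60≥23, price 58.65≤118.80).
#3: not dominated.
#4: dominated by #6 (vCPUs 45≥30, price 22.80≤24.90).
#5: dominated by #1 (vCPUs 60≥9, price 58.65≤96.47).
#6: not dominated.
#7: not dominated (best price).
#8: dominated by #1 (vCPUs 60≥39, price 58.65≤97.33).
#9: dominated by #1 (vCPUs 60≥20, price 58.65≤69.34).
Pareto-optimal: #1, #3, #6, #7 → 4.

4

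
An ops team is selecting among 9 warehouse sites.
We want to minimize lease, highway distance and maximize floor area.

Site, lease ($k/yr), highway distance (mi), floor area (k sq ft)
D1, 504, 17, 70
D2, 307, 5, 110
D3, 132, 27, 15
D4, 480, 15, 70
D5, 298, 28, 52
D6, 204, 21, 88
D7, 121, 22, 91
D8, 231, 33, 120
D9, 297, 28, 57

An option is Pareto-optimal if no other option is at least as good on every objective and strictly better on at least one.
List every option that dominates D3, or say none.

D7

D7: lease 121≤132, highway distance 22≤27, floor area 91≥15 — dominates D3.
Others (D1, D2, D4, D5, D6, D8, D9) are each worse than D3 on at least one objective.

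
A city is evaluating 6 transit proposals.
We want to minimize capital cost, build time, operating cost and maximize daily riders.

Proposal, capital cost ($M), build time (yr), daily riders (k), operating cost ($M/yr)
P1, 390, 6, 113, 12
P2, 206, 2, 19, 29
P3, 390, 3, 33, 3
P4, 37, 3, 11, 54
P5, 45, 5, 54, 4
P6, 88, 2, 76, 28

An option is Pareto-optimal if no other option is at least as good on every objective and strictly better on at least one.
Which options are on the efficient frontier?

P1, P3, P4, P5, P6

P1: not dominated (best daily riders).
P2: dominated by P6 (capital cost 88≤206, build time 2≤2, daily riders 76≥19, operating cost 28≤29).
P3: not dominated (best operating cost).
P4: not dominated (best capital cost).
P5: not dominated.
P6: not dominated.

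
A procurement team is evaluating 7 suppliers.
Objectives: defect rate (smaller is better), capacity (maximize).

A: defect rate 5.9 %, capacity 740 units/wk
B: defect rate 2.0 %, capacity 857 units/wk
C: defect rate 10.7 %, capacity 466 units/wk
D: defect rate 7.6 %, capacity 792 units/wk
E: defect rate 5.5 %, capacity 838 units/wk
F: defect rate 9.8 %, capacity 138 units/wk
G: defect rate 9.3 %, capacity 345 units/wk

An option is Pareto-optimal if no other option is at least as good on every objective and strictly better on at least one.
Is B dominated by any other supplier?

No

A: worse on defect rate (5.9 vs 2.0).
C: worse on defect rate (10.7 vs 2.0).
D: worse on defect rate (7.6 vs 2.0).
E: worse on defect rate (5.5 vs 2.0).
F: worse on defect rate (9.8 vs 2.0).
G: worse on defect rate (9.3 vs 2.0).
No option is at least as good as B on every objective and strictly better on one.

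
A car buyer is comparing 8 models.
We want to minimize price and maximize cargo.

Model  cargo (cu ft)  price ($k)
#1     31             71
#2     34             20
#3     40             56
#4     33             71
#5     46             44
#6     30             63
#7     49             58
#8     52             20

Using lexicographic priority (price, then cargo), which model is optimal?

#8

First minimize price: best is 20, kept {#2, #8}.
Then maximize cargo: best is 52, kept {#8}.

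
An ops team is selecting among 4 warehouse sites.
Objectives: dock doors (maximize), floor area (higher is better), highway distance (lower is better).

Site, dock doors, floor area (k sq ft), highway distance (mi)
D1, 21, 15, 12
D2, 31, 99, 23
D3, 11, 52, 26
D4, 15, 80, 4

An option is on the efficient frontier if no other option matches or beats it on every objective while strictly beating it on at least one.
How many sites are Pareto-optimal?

D1: not dominated.
D2: not dominated (best dock doors).
D3: dominated by D2 (dock doors 31≥11, floor area 99≥52, highway distance 23≤26).
D4: not dominated (best highway distance).
Pareto-optimal: D1, D2, D4 → 3.

3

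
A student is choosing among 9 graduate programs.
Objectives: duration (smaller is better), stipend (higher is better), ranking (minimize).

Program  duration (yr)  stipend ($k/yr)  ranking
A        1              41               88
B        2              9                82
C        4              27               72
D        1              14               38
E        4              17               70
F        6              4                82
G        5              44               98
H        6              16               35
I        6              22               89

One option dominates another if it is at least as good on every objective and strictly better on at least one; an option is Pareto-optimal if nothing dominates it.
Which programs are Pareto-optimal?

A: not dominated.
B: dominated by D (duration 1≤2, stipend 14≥9, ranking 38≤82).
C: not dominated.
D: not dominated.
E: not dominated.
F: dominated by B (duration 2≤6, stipend 9≥4, ranking 82≤82).
G: not dominated (best stipend).
H: not dominated (best ranking).
I: dominated by A (duration 1≤6, stipend 41≥22, ranking 88≤89).

A, C, D, E, G, H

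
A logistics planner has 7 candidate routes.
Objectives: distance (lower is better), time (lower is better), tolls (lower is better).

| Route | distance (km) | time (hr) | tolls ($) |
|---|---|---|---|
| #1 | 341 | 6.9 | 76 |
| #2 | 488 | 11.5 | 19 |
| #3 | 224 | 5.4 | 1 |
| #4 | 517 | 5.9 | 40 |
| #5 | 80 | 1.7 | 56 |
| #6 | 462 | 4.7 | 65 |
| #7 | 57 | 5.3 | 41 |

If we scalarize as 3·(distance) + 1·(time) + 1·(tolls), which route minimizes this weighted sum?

#1: 3·341 + 1·6.9 + 1·76 = 1105.9
#2: 3·488 + 1·11.5 + 1·19 = 1494.5
#3: 3·224 + 1·5.4 + 1·1 = 678.4
#4: 3·517 + 1·5.9 + 1·40 = 1596.9
#5: 3·80 + 1·1.7 + 1·56 = 297.7
#6: 3·462 + 1·4.7 + 1·65 = 1455.7
#7: 3·57 + 1·5.3 + 1·41 = 217.3
Lowest: #7 at 217.3.

#7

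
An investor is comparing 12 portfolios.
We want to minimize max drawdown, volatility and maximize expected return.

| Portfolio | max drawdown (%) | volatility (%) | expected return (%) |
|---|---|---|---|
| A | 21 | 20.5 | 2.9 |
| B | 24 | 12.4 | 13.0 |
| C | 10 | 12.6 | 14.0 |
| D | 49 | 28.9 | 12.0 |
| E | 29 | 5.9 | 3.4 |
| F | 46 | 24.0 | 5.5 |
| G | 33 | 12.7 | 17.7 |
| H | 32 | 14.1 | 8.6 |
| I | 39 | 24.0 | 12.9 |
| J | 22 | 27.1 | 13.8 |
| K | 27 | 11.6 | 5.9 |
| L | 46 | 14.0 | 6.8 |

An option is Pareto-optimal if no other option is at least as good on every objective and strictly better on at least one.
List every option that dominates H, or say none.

B: max drawdown 24≤32, volatility 12.4≤14.1, expected return 13.0≥8.6 — dominates H.
C: max drawdown 10≤32, volatility 12.6≤14.1, expected return 14.0≥8.6 — dominates H.
Others (A, D, E, F, G, I, J, K, L) are each worse than H on at least one objective.

B, C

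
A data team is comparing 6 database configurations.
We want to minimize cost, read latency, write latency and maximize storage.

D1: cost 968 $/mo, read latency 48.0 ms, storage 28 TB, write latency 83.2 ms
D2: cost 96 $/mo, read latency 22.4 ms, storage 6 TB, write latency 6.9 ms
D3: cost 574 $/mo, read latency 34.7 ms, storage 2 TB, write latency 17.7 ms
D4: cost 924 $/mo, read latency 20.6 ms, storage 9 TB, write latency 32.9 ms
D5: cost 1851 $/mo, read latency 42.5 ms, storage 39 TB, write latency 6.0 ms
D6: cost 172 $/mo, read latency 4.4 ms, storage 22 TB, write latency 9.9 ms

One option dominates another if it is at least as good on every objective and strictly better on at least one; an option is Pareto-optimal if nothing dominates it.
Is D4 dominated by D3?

No

D3 vs D4: D3 is worse on read latency (34.7 vs 20.6), so it does not dominate D4.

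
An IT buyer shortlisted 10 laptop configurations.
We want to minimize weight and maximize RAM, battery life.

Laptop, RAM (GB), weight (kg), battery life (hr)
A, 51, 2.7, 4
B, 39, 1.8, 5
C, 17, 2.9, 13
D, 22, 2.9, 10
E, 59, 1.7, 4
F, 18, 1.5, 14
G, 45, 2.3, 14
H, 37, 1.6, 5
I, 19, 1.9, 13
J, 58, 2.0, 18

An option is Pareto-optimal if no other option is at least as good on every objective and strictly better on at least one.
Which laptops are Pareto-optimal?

B, E, F, H, I, J

A: dominated by E (RAM 59≥51, weight 1.7≤2.7, battery life 4≥4).
B: not dominated.
C: dominated by F (RAM 18≥17, weight 1.5≤2.9, battery life 14≥13).
D: dominated by G (RAM 45≥22, weight 2.3≤2.9, battery life 14≥10).
E: not dominated (best RAM).
F: not dominated (best weight).
G: dominated by J (RAM 58≥45, weight 2.0≤2.3, battery life 18≥14).
H: not dominated.
I: not dominated.
J: not dominated (best battery life).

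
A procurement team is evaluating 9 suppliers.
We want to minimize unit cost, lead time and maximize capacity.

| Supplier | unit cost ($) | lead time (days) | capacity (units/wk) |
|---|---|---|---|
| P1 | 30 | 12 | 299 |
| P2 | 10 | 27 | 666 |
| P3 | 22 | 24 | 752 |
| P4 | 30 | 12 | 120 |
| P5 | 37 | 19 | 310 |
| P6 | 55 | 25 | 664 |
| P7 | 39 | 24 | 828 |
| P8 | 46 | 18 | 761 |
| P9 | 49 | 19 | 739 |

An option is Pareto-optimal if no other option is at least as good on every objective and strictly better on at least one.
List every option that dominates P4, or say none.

P1

P1: unit cost 30≤30, lead time 12≤12, capacity 299≥120 — dominates P4.
Others (P2, P3, P5, P6, P7, P8, P9) are each worse than P4 on at least one objective.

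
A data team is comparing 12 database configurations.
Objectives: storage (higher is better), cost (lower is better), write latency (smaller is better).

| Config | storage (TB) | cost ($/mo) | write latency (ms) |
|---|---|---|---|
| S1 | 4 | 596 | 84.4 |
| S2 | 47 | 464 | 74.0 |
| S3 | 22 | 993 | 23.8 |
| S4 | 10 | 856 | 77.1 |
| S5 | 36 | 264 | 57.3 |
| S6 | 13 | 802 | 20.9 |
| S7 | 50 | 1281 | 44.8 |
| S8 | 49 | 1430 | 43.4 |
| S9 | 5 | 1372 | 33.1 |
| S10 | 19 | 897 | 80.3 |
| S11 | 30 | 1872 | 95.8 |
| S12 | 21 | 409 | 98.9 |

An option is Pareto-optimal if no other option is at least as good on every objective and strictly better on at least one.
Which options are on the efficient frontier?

S2, S3, S5, S6, S7, S8

S1: dominated by S2 (storage 47≥4, cost 464≤596, write latency 74.0≤84.4).
S2: not dominated.
S3: not dominated.
S4: dominated by S2 (storage 47≥10, cost 464≤856, write latency 74.0≤77.1).
S5: not dominated (best cost).
S6: not dominated (best write latency).
S7: not dominated (best storage).
S8: not dominated.
S9: dominated by S3 (storage 22≥5, cost 993≤1372, write latency 23.8≤33.1).
S10: dominated by S2 (storage 47≥19, cost 464≤897, write latency 74.0≤80.3).
S11: dominated by S2 (storage 47≥30, cost 464≤1872, write latency 74.0≤95.8).
S12: dominated by S5 (storage 36≥21, cost 264≤409, write latency 57.3≤98.9).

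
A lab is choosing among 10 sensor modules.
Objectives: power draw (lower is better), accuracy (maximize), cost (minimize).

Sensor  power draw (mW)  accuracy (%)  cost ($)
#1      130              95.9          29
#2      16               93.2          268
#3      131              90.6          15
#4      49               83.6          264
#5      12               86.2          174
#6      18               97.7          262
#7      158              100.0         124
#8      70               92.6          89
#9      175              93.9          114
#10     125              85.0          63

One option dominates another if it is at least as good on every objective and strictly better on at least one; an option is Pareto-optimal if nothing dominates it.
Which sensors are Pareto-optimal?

#1: not dominated.
#2: not dominated.
#3: not dominated (best cost).
#4: dominated by #5 (power draw 12≤49, accuracy 86.2≥83.6, cost 174≤264).
#5: not dominated (best power draw).
#6: not dominated.
#7: not dominated (best accuracy).
#8: not dominated.
#9: dominated by #1 (power draw 130≤175, accuracy 95.9≥93.9, cost 29≤114).
#10: not dominated.

#1, #2, #3, #5, #6, #7, #8, #10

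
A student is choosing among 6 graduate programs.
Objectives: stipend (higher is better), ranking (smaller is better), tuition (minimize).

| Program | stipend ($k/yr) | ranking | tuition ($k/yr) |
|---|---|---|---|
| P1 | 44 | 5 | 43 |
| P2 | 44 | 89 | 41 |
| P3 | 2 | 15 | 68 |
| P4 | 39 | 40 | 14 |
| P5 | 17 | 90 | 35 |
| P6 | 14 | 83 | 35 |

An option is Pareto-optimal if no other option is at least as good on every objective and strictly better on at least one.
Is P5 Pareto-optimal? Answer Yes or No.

No

P4 vs P5: stipend 39≥17, ranking 40≤90, tuition 14≤35 — P4 is at least as good on every objective and strictly better on at least one, so P4 dominates P5.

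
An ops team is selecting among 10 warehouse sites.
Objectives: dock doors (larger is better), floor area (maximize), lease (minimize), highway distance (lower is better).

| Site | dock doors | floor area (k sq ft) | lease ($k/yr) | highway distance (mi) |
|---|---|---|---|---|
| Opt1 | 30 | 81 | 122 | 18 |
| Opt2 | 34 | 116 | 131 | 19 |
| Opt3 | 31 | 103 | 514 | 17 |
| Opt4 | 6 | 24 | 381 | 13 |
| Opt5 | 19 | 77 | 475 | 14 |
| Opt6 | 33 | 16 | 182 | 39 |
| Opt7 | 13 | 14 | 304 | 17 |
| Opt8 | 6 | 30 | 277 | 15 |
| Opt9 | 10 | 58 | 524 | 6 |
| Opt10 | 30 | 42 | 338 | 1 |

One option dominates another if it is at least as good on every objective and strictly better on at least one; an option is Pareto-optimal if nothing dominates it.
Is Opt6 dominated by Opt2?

Yes

Opt2 vs Opt6: dock doors 34≥33, floor area 116≥16, lease 131≤182, highway distance 19≤39 — Opt2 is at least as good on every objective with at least one strict improvement.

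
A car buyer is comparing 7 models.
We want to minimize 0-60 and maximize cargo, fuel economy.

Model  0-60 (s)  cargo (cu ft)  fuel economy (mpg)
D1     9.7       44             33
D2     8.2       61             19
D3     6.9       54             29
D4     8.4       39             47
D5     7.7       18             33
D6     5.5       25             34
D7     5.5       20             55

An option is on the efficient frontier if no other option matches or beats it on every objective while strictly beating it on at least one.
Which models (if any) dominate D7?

none

D1: worse on 0-60 (9.7 vs 5.5).
D2: worse on 0-60 (8.2 vs 5.5).
D3: worse on 0-60 (6.9 vs 5.5).
D4: worse on 0-60 (8.4 vs 5.5).
D5: worse on 0-60 (7.7 vs 5.5).
D6: worse on fuel economy (34 vs 55).
No option dominates D7.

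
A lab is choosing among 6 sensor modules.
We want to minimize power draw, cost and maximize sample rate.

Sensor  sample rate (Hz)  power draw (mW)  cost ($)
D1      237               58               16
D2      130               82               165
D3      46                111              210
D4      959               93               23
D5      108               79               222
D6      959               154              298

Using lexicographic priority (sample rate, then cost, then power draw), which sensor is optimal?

First maximize sample rate: best is 959, kept {D4, D6}.
Then minimize cost: best is 23, kept {D4}.

D4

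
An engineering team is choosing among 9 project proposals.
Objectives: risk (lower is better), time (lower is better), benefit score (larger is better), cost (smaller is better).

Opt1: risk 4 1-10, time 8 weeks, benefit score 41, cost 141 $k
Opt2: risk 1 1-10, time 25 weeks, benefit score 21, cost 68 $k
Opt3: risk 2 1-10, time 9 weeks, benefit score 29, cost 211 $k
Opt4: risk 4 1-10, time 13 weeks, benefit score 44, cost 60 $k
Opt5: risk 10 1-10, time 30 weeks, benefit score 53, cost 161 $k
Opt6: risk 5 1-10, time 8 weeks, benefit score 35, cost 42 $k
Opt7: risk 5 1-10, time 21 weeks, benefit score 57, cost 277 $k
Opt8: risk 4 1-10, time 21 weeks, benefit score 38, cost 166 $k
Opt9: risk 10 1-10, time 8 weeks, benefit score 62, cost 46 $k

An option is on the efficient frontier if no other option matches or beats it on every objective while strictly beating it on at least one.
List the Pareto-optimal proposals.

Opt1: not dominated.
Opt2: not dominated (best risk).
Opt3: not dominated.
Opt4: not dominated.
Opt5: dominated by Opt9 (risk 10≤10, time 8≤30, benefit score 62≥53, cost 46≤161).
Opt6: not dominated (best cost).
Opt7: not dominated.
Opt8: dominated by Opt1 (risk 4≤4, time 8≤21, benefit score 41≥38, cost 141≤166).
Opt9: not dominated (best benefit score).

Opt1, Opt2, Opt3, Opt4, Opt6, Opt7, Opt9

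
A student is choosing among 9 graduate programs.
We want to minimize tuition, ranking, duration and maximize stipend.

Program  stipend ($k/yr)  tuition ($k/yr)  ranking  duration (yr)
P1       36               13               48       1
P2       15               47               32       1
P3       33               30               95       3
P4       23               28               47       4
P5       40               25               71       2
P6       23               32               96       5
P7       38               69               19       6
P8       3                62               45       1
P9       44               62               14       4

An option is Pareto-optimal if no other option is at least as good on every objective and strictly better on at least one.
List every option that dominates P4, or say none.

none

P1: worse on ranking (48 vs 47).
P2: worse on stipend (15 vs 23).
P3: worse on tuition (30 vs 28).
P5: worse on ranking (71 vs 47).
P6: worse on tuition (32 vs 28).
P7: worse on tuition (69 vs 28).
P8: worse on stipend (3 vs 23).
P9: worse on tuition (62 vs 28).
No option dominates P4.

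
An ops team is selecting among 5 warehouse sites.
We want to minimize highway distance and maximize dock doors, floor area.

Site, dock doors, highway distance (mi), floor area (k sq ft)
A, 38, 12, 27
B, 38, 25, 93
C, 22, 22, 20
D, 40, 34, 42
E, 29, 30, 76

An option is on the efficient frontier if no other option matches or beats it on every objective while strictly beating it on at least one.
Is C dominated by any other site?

A vs C: dock doors 38≥22, highway distance 12≤22, floor area 27≥20 — A is at least as good on every objective and strictly better on at least one, so A dominates C.

Yes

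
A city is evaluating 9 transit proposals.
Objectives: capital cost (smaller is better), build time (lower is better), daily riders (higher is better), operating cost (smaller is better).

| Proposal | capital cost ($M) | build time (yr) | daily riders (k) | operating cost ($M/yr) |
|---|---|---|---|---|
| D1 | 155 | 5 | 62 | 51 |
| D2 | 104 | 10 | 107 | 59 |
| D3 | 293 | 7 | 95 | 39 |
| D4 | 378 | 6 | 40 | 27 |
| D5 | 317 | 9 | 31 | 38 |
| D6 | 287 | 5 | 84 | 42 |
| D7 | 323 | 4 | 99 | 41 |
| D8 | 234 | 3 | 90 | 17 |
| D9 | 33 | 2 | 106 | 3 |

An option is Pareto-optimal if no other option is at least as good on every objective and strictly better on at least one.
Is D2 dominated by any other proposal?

No

D1: worse on capital cost (155 vs 104).
D3: worse on capital cost (293 vs 104).
D4: worse on capital cost (378 vs 104).
D5: worse on capital cost (317 vs 104).
D6: worse on capital cost (287 vs 104).
D7: worse on capital cost (323 vs 104).
D8: worse on capital cost (234 vs 104).
D9: worse on daily riders (106 vs 107).
No option is at least as good as D2 on every objective and strictly better on one.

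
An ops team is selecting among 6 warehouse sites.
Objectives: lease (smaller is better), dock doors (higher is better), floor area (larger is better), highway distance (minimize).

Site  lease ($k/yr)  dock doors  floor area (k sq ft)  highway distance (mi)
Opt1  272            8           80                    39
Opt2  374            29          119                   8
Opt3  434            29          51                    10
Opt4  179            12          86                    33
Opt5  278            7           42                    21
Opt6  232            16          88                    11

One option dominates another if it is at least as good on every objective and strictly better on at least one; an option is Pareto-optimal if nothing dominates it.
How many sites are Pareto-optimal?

Opt1: dominated by Opt4 (lease 179≤272, dock doors 12≥8, floor area 86≥80, highway distance 33≤39).
Opt2: not dominated (best floor area).
Opt3: dominated by Opt2 (lease 374≤434, dock doors 29≥29, floor area 119≥51, highway distance 8≤10).
Opt4: not dominated (best lease).
Opt5: dominated by Opt6 (lease 232≤278, dock doors 16≥7, floor area 88≥42, highway distance 11≤21).
Opt6: not dominated.
Pareto-optimal: Opt2, Opt4, Opt6 → 3.

3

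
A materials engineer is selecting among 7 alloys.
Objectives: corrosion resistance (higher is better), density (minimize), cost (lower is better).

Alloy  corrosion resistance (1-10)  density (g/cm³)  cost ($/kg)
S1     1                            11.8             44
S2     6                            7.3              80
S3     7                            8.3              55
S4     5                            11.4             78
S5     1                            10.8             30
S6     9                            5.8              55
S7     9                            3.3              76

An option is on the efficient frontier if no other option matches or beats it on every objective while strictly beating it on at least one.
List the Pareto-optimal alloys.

S5, S6, S7

S1: dominated by S5 (corrosion resistance 1≥1, density 10.8≤11.8, cost 30≤44).
S2: dominated by S6 (corrosion resistance 9≥6, density 5.8≤7.3, cost 55≤80).
S3: dominated by S6 (corrosion resistance 9≥7, density 5.8≤8.3, cost 55≤55).
S4: dominated by S3 (corrosion resistance 7≥5, density 8.3≤11.4, cost 55≤78).
S5: not dominated (best cost).
S6: not dominated.
S7: not dominated (best density).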